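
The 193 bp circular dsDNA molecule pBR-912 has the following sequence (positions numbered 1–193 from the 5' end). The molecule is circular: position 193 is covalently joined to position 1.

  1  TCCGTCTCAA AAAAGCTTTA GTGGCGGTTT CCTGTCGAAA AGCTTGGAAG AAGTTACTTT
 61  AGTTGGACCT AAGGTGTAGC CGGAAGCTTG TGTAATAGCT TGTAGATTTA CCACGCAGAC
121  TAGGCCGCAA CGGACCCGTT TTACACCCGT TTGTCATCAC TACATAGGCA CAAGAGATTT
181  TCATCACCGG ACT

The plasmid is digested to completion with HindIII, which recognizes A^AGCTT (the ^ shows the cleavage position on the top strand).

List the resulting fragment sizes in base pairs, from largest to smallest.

122, 44, 27 bp

HindIII sites (AAGCTT) start at positions 13, 40, 84.
HindIII cuts after the first base of each site, so after positions 13, 40, 84.
Circular molecule, 3 cuts → 3 fragments:
  14–40 → 27 bp
  41–84 → 44 bp
  85–193 then 1–13 → 109 + 13 = 122 bp
Sorted largest to smallest: 122, 44, 27 bp.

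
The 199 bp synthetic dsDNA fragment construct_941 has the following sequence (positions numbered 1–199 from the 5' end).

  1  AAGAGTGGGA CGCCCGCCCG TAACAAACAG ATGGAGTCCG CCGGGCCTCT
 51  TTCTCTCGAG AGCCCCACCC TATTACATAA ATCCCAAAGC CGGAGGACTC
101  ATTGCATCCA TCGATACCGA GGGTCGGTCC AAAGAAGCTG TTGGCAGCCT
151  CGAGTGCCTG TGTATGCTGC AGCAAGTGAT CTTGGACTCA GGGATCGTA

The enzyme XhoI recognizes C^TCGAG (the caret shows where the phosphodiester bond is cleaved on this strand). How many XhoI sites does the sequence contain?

2

CTCGAG occurs starting at positions 55, 149.
XhoI cuts at 2 sites.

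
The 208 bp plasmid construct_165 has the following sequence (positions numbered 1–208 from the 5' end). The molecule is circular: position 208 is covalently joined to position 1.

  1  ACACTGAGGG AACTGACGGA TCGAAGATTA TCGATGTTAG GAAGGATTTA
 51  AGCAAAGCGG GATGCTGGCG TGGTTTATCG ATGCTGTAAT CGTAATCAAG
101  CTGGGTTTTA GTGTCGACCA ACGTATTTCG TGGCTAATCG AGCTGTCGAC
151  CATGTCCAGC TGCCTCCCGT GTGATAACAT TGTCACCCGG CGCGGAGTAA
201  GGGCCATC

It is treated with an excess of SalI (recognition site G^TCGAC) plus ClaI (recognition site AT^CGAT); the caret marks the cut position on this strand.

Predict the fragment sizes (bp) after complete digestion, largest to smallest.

94, 47, 35, 32 bp

SalI sites (GTCGAC) start at positions 113, 145.
SalI cuts after the first base of each site, so after positions 113, 145.
ClaI sites (ATCGAT) start at positions 30, 77.
ClaI cuts after base 2 of each site, so after positions 31, 78.
Combined cut positions: 31, 78, 113, 145.
Circular molecule, 4 cuts → 4 fragments:
  32–78 → 47 bp
  79–113 → 35 bp
  114–145 → 32 bp
  146–208 then 1–31 → 63 + 31 = 94 bp
Sorted largest to smallest: 94, 47, 35, 32 bp.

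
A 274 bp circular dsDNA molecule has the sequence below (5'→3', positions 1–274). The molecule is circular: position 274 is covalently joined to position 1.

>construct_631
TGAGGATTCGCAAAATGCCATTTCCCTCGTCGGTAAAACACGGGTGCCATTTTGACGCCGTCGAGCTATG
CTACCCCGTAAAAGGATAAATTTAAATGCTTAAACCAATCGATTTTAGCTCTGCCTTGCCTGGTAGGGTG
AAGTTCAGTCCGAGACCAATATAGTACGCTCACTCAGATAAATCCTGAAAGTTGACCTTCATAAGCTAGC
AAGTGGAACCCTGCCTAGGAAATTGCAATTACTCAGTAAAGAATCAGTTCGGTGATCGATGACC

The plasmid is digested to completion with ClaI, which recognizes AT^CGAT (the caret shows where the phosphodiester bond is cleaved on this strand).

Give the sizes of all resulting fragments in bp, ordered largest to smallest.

ClaI sites (ATCGAT) start at positions 108, 265.
ClaI cuts after base 2 of each site, so after positions 109, 266.
Circular molecule, 2 cuts → 2 fragments:
  110–266 → 157 bp
  267–274 then 1–109 → 8 + 109 = 117 bp
Sorted largest to smallest: 157, 117 bp.

157, 117 bp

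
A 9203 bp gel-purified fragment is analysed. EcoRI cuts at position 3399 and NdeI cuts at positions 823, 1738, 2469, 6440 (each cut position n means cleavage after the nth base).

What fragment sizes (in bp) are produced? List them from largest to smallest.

Combined cut positions (sorted): 823, 1738, 2469, 3399, 6440.
Linear molecule, 5 cuts → 6 fragments:
  823 − 0 = 823 bp
  1738 − 823 = 915 bp
  2469 − 1738 = 731 bp
  3399 − 2469 = 930 bp
  6440 − 3399 = 3041 bp
  9203 − 6440 = 2763 bp
Sorted largest to smallest: 3041, 2763, 930, 915, 823, 731 bp.

3041, 2763, 930, 915, 823, 731 bp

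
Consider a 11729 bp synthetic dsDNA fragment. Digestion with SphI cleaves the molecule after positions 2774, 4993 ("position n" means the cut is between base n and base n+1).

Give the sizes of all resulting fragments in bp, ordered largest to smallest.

Linear molecule, 2 cuts → 3 fragments:
  2774 − 0 = 2774 bp
  4993 − 2774 = 2219 bp
  11729 − 4993 = 6736 bp
Sorted largest to smallest: 6736, 2774, 2219 bp.

6736, 2774, 2219 bp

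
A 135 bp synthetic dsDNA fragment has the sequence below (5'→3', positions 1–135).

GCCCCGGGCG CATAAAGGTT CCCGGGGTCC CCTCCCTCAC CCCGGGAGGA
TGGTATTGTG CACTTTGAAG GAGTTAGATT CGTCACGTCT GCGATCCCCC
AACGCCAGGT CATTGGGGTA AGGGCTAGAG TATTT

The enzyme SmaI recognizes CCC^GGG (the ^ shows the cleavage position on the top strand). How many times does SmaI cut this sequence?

3

CCCGGG occurs starting at positions 3, 21, 41.
SmaI cuts at 3 sites.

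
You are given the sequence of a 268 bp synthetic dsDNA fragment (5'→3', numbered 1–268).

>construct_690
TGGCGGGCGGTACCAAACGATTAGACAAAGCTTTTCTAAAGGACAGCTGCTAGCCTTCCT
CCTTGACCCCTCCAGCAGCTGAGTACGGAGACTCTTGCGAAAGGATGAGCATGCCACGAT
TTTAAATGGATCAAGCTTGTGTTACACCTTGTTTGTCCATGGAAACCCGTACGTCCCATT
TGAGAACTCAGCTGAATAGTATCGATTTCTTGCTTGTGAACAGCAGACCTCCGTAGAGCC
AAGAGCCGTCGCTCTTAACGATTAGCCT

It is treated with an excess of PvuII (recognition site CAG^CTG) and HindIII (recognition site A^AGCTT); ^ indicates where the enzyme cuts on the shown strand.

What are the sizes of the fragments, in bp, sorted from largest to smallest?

77, 58, 55, 32, 28, 18 bp

PvuII sites (CAGCTG) start at positions 44, 76, 189.
PvuII cuts after base 3 of each site, so after positions 46, 78, 191.
HindIII sites (AAGCTT) start at positions 28, 133.
HindIII cuts after the first base of each site, so after positions 28, 133.
Combined cut positions: 28, 46, 78, 133, 191.
Linear molecule, 5 cuts → 6 fragments:
  1–28 → 28 bp
  29–46 → 18 bp
  47–78 → 32 bp
  79–133 → 55 bp
  134–191 → 58 bp
  192–268 → 77 bp
Sorted largest to smallest: 77, 58, 55, 32, 28, 18 bp.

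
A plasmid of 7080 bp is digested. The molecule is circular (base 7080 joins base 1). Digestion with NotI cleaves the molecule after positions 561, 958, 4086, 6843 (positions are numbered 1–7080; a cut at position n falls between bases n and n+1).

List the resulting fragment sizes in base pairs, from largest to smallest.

3128, 2757, 798, 397 bp

Circular molecule, 4 cuts → 4 fragments:
  958 − 561 = 397 bp
  4086 − 958 = 3128 bp
  6843 − 4086 = 2757 bp
  wrap: 7080 − 6843 + 561 = 798 bp
Sorted largest to smallest: 3128, 2757, 798, 397 bp.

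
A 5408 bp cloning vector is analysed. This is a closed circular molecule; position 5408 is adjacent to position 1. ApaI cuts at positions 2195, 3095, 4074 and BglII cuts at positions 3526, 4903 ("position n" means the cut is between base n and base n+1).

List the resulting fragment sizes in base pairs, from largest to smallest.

2700, 900, 829, 548, 431 bp

Combined cut positions (sorted): 2195, 3095, 3526, 4074, 4903.
Circular molecule, 5 cuts → 5 fragments:
  3095 − 2195 = 900 bp
  3526 − 3095 = 431 bp
  4074 − 3526 = 548 bp
  4903 − 4074 = 829 bp
  wrap: 5408 − 4903 + 2195 = 2700 bp
Sorted largest to smallest: 2700, 900, 829, 548, 431 bp.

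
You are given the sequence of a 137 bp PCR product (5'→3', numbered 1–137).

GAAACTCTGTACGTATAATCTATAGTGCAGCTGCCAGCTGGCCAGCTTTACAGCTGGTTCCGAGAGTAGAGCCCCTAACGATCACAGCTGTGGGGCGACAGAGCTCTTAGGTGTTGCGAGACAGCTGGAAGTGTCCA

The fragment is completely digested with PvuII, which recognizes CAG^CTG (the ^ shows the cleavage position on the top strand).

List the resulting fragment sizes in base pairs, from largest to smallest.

PvuII sites (CAGCTG) start at positions 28, 35, 51, 85, 122.
PvuII cuts after base 3 of each site, so after positions 30, 37, 53, 87, 124.
Linear molecule, 5 cuts → 6 fragments:
  1–30 → 30 bp
  31–37 → 7 bp
  38–53 → 16 bp
  54–87 → 34 bp
  88–124 → 37 bp
  125–137 → 13 bp
Sorted largest to smallest: 37, 34, 30, 16, 13, 7 bp.

37, 34, 30, 16, 13, 7 bp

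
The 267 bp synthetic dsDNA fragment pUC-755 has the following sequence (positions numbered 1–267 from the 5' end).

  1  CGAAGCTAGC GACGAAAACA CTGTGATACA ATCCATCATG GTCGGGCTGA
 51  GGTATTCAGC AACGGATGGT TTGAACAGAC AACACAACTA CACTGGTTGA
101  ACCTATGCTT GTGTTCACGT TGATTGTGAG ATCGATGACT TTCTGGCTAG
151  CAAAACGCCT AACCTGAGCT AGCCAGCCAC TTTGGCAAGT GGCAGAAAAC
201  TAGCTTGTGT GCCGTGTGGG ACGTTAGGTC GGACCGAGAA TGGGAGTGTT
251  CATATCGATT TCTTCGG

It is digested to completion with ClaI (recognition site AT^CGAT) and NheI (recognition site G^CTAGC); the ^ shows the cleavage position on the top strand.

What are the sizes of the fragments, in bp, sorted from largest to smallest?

127, 87, 22, 14, 12, 5 bp

ClaI sites (ATCGAT) start at positions 131, 254.
ClaI cuts after base 2 of each site, so after positions 132, 255.
NheI sites (GCTAGC) start at positions 5, 146, 168.
NheI cuts after the first base of each site, so after positions 5, 146, 168.
Combined cut positions: 5, 132, 146, 168, 255.
Linear molecule, 5 cuts → 6 fragments:
  1–5 → 5 bp
  6–132 → 127 bp
  133–146 → 14 bp
  147–168 → 22 bp
  169–255 → 87 bp
  256–267 → 12 bp
Sorted largest to smallest: 127, 87, 22, 14, 12, 5 bp.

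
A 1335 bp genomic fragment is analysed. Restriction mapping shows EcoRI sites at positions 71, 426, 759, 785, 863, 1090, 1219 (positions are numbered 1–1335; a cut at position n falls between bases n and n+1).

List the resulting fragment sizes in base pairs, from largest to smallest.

Linear molecule, 7 cuts → 8 fragments:
  71 − 0 = 71 bp
  426 − 71 = 355 bp
  759 − 426 = 333 bp
  785 − 759 = 26 bp
  863 − 785 = 78 bp
  1090 − 863 = 227 bp
  1219 − 1090 = 129 bp
  1335 − 1219 = 116 bp
Sorted largest to smallest: 355, 333, 227, 129, 116, 78, 71, 26 bp.

355, 333, 227, 129, 116, 78, 71, 26 bp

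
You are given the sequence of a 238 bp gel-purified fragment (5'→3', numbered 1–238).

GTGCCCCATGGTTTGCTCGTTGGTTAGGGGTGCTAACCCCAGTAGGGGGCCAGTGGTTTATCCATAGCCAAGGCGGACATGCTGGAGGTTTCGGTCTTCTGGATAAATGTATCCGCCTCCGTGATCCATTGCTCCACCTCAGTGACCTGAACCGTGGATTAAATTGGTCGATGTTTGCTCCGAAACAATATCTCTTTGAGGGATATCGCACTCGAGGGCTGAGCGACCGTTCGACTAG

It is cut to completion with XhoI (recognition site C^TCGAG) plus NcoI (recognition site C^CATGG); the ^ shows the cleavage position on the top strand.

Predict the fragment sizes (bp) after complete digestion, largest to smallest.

205, 27, 6 bp

The XhoI site (CTCGAG) starts at position 211.
XhoI cuts after the first base of each site, so after position 211.
The NcoI site (CCATGG) starts at position 6.
NcoI cuts after the first base of each site, so after position 6.
Combined cut positions: 6, 211.
Linear molecule, 2 cuts → 3 fragments:
  1–6 → 6 bp
  7–211 → 205 bp
  212–238 → 27 bp
Sorted largest to smallest: 205, 27, 6 bp.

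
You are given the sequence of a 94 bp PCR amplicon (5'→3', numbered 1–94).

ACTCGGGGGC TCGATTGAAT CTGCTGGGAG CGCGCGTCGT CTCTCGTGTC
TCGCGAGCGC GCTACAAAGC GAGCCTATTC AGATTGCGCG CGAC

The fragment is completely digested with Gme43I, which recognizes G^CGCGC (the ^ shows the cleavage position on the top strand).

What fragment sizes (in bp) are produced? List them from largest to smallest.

Gme43I sites (GCGCGC) start at positions 30, 57, 86.
Gme43I cuts after the first base of each site, so after positions 30, 57, 86.
Linear molecule, 3 cuts → 4 fragments:
  1–30 → 30 bp
  31–57 → 27 bp
  58–86 → 29 bp
  87–94 → 8 bp
Sorted largest to smallest: 30, 29, 27, 8 bp.

30, 29, 27, 8 bp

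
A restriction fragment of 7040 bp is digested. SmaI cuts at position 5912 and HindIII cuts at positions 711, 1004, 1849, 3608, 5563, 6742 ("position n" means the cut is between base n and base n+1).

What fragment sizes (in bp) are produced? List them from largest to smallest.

1955, 1759, 845, 830, 711, 349, 298, 293 bp

Combined cut positions (sorted): 711, 1004, 1849, 3608, 5563, 5912, 6742.
Linear molecule, 7 cuts → 8 fragments:
  711 − 0 = 711 bp
  1004 − 711 = 293 bp
  1849 − 1004 = 845 bp
  3608 − 1849 = 1759 bp
  5563 − 3608 = 1955 bp
  5912 − 5563 = 349 bp
  6742 − 5912 = 830 bp
  7040 − 6742 = 298 bp
Sorted largest to smallest: 1955, 1759, 845, 830, 711, 349, 298, 293 bp.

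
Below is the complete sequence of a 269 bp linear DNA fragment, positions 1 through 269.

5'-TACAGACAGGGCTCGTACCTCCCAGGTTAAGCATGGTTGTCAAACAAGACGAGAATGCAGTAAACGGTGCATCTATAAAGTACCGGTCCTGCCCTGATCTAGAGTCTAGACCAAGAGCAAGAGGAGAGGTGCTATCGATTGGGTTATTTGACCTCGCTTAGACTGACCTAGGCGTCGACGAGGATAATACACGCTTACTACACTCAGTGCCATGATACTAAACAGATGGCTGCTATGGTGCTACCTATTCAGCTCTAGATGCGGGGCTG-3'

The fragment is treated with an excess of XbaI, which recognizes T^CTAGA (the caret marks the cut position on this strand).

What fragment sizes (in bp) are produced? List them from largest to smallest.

149, 98, 15, 7 bp

XbaI sites (TCTAGA) start at positions 98, 105, 254.
XbaI cuts after the first base of each site, so after positions 98, 105, 254.
Linear molecule, 3 cuts → 4 fragments:
  1–98 → 98 bp
  99–105 → 7 bp
  106–254 → 149 bp
  255–269 → 15 bp
Sorted largest to smallest: 149, 98, 15, 7 bp.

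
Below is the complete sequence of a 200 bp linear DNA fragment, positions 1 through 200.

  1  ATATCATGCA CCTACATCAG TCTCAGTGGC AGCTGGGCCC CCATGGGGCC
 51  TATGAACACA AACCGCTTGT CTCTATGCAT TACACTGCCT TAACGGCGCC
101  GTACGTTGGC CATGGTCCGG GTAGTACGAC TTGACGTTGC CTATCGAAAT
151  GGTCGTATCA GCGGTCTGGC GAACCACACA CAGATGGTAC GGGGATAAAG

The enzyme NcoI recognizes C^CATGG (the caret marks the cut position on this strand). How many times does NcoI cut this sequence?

2

CCATGG occurs starting at positions 41, 110.
NcoI cuts at 2 sites.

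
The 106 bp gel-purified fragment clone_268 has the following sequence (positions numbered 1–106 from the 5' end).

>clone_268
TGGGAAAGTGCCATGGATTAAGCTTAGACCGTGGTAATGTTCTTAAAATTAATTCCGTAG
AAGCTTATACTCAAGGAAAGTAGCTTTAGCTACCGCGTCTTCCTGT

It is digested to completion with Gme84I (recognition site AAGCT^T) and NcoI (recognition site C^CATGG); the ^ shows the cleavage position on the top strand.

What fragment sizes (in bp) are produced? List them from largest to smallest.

Gme84I sites (AAGCTT) start at positions 20, 61.
Gme84I cuts after base 5 of each site (before the last base), so after positions 24, 65.
The NcoI site (CCATGG) starts at position 11.
NcoI cuts after the first base of each site, so after position 11.
Combined cut positions: 11, 24, 65.
Linear molecule, 3 cuts → 4 fragments:
  1–11 → 11 bp
  12–24 → 13 bp
  25–65 → 41 bp
  66–106 → 41 bp
Sorted largest to smallest: 41, 41, 13, 11 bp.

41, 41, 13, 11 bp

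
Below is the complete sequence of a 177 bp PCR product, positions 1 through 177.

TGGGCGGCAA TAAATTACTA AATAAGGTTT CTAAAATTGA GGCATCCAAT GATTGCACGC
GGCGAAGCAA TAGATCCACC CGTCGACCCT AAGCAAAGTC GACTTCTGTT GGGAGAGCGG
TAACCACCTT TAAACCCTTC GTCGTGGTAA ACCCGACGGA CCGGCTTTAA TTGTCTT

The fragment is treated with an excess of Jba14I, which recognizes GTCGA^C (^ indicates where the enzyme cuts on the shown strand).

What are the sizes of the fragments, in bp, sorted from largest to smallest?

Jba14I sites (GTCGAC) start at positions 82, 98.
Jba14I cuts after base 5 of each site (before the last base), so after positions 86, 102.
Linear molecule, 2 cuts → 3 fragments:
  1–86 → 86 bp
  87–102 → 16 bp
  103–177 → 75 bp
Sorted largest to smallest: 86, 75, 16 bp.

86, 75, 16 bp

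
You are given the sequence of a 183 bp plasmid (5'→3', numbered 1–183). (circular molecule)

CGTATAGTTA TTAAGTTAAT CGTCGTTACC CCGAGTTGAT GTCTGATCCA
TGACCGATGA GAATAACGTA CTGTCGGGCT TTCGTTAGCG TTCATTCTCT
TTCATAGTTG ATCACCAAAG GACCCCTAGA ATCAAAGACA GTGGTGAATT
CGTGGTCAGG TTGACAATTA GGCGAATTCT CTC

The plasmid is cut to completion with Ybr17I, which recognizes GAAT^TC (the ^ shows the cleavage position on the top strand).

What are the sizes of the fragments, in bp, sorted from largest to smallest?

Ybr17I sites (GAATTC) start at positions 146, 174.
Ybr17I cuts after base 4 of each site, so after positions 149, 177.
Circular molecule, 2 cuts → 2 fragments:
  150–177 → 28 bp
  178–183 then 1–149 → 6 + 149 = 155 bp
Sorted largest to smallest: 155, 28 bp.

155, 28 bp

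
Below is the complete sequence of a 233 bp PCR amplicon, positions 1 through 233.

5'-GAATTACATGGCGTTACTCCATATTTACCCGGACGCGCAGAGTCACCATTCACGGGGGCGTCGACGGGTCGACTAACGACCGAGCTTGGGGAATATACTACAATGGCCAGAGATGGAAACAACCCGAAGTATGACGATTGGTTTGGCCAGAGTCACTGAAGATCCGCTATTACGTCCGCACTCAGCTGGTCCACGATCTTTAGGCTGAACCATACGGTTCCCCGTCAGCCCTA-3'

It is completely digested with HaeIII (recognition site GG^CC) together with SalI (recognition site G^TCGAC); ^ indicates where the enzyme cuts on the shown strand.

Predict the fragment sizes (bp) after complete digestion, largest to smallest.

87, 60, 40, 38, 8 bp

HaeIII sites (GGCC) start at positions 105, 145.
HaeIII cuts after base 2 of each site, so after positions 106, 146.
SalI sites (GTCGAC) start at positions 60, 68.
SalI cuts after the first base of each site, so after positions 60, 68.
Combined cut positions: 60, 68, 106, 146.
Linear molecule, 4 cuts → 5 fragments:
  1–60 → 60 bp
  61–68 → 8 bp
  69–106 → 38 bp
  107–146 → 40 bp
  147–233 → 87 bp
Sorted largest to smallest: 87, 60, 40, 38, 8 bp.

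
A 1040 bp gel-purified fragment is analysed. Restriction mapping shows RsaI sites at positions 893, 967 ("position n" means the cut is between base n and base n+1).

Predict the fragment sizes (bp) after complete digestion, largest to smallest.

Linear molecule, 2 cuts → 3 fragments:
  893 − 0 = 893 bp
  967 − 893 = 74 bp
  1040 − 967 = 73 bp
Sorted largest to smallest: 893, 74, 73 bp.

893, 74, 73 bp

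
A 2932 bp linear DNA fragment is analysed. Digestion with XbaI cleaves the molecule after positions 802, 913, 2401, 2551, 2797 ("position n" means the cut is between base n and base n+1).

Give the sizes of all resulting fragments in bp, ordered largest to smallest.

Linear molecule, 5 cuts → 6 fragments:
  802 − 0 = 802 bp
  913 − 802 = 111 bp
  2401 − 913 = 1488 bp
  2551 − 2401 = 150 bp
  2797 − 2551 = 246 bp
  2932 − 2797 = 135 bp
Sorted largest to smallest: 1488, 802, 246, 150, 135, 111 bp.

1488, 802, 246, 150, 135, 111 bp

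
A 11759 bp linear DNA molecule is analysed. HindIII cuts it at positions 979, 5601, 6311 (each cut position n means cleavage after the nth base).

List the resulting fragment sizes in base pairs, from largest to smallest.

Linear molecule, 3 cuts → 4 fragments:
  979 − 0 = 979 bp
  5601 − 979 = 4622 bp
  6311 − 5601 = 710 bp
  11759 − 6311 = 5448 bp
Sorted largest to smallest: 5448, 4622, 979, 710 bp.

5448, 4622, 979, 710 bp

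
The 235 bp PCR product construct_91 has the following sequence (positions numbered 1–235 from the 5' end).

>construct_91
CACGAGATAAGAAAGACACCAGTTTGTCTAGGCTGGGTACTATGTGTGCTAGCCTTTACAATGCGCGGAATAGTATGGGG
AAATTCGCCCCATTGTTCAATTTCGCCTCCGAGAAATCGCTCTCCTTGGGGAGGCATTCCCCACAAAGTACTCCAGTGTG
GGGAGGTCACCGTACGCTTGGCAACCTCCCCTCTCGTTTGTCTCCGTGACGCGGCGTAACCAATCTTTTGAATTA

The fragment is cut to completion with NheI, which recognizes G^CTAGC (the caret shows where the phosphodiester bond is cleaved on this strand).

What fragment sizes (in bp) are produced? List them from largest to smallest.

187, 48 bp

The NheI site (GCTAGC) starts at position 48.
NheI cuts after the first base of each site, so after position 48.
Linear molecule, 1 cut → 2 fragments:
  1–48 → 48 bp
  49–235 → 187 bp
Sorted largest to smallest: 187, 48 bp.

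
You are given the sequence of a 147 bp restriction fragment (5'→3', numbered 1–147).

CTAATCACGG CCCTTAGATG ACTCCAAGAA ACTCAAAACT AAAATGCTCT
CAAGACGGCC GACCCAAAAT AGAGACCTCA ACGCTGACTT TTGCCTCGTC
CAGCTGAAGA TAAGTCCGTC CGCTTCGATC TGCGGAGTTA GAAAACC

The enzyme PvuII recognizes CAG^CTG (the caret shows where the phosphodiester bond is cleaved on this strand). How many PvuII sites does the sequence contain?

1

CAGCTG occurs starting at position 101.
PvuII cuts at 1 site.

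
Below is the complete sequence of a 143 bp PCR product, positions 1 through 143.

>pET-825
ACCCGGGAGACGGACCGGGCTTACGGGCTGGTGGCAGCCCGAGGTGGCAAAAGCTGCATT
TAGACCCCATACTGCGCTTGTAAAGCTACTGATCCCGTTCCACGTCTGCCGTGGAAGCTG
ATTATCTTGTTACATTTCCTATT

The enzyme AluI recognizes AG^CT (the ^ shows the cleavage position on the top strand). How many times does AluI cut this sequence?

3

AGCT occurs starting at positions 52, 84, 116.
AluI cuts at 3 sites.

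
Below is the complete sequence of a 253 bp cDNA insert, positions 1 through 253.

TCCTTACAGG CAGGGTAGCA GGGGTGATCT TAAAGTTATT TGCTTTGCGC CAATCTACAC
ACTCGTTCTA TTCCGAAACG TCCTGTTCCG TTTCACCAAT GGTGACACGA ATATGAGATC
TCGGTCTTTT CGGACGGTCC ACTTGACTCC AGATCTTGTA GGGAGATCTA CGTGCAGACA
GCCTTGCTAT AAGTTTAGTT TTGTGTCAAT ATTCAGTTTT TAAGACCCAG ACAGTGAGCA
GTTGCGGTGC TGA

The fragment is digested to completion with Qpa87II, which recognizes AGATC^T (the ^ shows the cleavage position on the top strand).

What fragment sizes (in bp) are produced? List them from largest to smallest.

Qpa87II sites (AGATCT) start at positions 116, 151, 164.
Qpa87II cuts after base 5 of each site (before the last base), so after positions 120, 155, 168.
Linear molecule, 3 cuts → 4 fragments:
  1–120 → 120 bp
  121–155 → 35 bp
  156–168 → 13 bp
  169–253 → 85 bp
Sorted largest to smallest: 120, 85, 35, 13 bp.

120, 85, 35, 13 bp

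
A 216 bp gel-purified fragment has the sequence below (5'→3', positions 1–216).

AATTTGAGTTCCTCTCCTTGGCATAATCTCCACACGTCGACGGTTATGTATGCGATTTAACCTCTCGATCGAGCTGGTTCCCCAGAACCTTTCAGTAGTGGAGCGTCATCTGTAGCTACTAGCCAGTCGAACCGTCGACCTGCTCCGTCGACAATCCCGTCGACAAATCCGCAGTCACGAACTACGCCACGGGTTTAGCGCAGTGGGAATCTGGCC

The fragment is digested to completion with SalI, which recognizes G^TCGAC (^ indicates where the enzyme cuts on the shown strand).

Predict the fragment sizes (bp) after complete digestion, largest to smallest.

SalI sites (GTCGAC) start at positions 36, 134, 147, 159.
SalI cuts after the first base of each site, so after positions 36, 134, 147, 159.
Linear molecule, 4 cuts → 5 fragments:
  1–36 → 36 bp
  37–134 → 98 bp
  135–147 → 13 bp
  148–159 → 12 bp
  160–216 → 57 bp
Sorted largest to smallest: 98, 57, 36, 13, 12 bp.

98, 57, 36, 13, 12 bp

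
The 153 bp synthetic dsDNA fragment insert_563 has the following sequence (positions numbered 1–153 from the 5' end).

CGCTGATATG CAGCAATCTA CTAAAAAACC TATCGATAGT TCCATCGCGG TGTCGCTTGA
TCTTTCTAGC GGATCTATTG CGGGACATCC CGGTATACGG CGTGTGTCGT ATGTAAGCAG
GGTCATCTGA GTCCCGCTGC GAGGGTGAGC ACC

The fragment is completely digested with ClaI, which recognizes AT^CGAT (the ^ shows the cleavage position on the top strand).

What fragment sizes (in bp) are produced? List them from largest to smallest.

120, 33 bp

The ClaI site (ATCGAT) starts at position 32.
ClaI cuts after base 2 of each site, so after position 33.
Linear molecule, 1 cut → 2 fragments:
  1–33 → 33 bp
  34–153 → 120 bp
Sorted largest to smallest: 120, 33 bp.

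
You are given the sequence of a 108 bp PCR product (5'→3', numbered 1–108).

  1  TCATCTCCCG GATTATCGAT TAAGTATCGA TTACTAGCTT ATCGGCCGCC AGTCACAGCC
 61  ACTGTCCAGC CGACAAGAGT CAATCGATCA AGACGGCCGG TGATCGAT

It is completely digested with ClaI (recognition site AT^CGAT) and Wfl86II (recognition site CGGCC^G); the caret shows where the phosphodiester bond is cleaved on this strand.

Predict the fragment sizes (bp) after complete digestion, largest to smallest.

ClaI sites (ATCGAT) start at positions 15, 26, 83, 103.
ClaI cuts after base 2 of each site, so after positions 16, 27, 84, 104.
Wfl86II sites (CGGCCG) start at positions 43, 94.
Wfl86II cuts after base 5 of each site (before the last base), so after positions 47, 98.
Combined cut positions: 16, 27, 47, 84, 98, 104.
Linear molecule, 6 cuts → 7 fragments:
  1–16 → 16 bp
  17–27 → 11 bp
  28–47 → 20 bp
  48–84 → 37 bp
  85–98 → 14 bp
  99–104 → 6 bp
  105–108 → 4 bp
Sorted largest to smallest: 37, 20, 16, 14, 11, 6, 4 bp.

37, 20, 16, 14, 11, 6, 4 bp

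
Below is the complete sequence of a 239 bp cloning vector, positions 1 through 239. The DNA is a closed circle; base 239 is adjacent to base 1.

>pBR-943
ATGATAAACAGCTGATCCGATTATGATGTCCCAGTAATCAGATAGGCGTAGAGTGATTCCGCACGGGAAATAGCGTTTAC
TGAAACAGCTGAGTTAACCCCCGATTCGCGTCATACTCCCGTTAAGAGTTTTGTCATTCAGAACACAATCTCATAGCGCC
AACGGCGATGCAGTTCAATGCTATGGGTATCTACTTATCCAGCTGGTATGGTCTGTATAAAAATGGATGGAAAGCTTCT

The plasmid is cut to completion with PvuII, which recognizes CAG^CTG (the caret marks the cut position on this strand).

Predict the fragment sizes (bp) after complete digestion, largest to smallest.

PvuII sites (CAGCTG) start at positions 9, 86, 200.
PvuII cuts after base 3 of each site, so after positions 11, 88, 202.
Circular molecule, 3 cuts → 3 fragments:
  12–88 → 77 bp
  89–202 → 114 bp
  203–239 then 1–11 → 37 + 11 = 48 bp
Sorted largest to smallest: 114, 77, 48 bp.

114, 77, 48 bp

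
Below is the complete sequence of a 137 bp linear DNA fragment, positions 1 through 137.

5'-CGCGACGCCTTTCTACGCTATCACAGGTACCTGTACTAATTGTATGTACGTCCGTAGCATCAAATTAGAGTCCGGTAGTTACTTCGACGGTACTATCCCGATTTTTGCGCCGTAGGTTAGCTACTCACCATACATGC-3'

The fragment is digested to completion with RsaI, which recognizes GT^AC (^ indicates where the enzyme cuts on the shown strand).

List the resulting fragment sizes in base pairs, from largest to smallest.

46, 44, 28, 13, 6 bp

RsaI sites (GTAC) start at positions 27, 33, 46, 90.
RsaI cuts after base 2 of each site, so after positions 28, 34, 47, 91.
Linear molecule, 4 cuts → 5 fragments:
  1–28 → 28 bp
  29–34 → 6 bp
  35–47 → 13 bp
  48–91 → 44 bp
  92–137 → 46 bp
Sorted largest to smallest: 46, 44, 28, 13, 6 bp.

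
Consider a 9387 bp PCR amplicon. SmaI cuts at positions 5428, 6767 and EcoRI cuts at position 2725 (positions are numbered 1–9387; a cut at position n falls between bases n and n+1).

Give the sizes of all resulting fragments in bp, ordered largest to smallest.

2725, 2703, 2620, 1339 bp

Combined cut positions (sorted): 2725, 5428, 6767.
Linear molecule, 3 cuts → 4 fragments:
  2725 − 0 = 2725 bp
  5428 − 2725 = 2703 bp
  6767 − 5428 = 1339 bp
  9387 − 6767 = 2620 bp
Sorted largest to smallest: 2725, 2703, 2620, 1339 bp.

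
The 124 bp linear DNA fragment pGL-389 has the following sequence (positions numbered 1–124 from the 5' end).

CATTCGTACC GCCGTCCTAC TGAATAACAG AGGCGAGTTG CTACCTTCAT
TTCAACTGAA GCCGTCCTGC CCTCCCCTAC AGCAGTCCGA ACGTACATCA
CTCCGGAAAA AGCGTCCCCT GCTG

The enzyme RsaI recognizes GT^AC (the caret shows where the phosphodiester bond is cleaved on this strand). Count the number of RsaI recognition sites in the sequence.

2

GTAC occurs starting at positions 6, 93.
RsaI cuts at 2 sites.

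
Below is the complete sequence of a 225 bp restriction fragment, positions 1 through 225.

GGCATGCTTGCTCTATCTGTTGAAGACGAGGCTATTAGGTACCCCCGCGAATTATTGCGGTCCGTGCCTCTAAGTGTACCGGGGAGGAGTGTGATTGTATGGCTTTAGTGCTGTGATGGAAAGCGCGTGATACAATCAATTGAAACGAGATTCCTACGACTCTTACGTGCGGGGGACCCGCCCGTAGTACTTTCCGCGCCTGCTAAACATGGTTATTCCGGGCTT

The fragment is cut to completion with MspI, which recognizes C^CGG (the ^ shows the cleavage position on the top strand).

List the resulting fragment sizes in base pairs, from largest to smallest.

139, 79, 7 bp

MspI sites (CCGG) start at positions 79, 218.
MspI cuts after the first base of each site, so after positions 79, 218.
Linear molecule, 2 cuts → 3 fragments:
  1–79 → 79 bp
  80–218 → 139 bp
  219–225 → 7 bp
Sorted largest to smallest: 139, 79, 7 bp.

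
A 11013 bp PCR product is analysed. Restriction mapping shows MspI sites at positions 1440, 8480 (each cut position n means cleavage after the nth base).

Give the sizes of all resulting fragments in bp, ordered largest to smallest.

7040, 2533, 1440 bp

Linear molecule, 2 cuts → 3 fragments:
  1440 − 0 = 1440 bp
  8480 − 1440 = 7040 bp
  11013 − 8480 = 2533 bp
Sorted largest to smallest: 7040, 2533, 1440 bp.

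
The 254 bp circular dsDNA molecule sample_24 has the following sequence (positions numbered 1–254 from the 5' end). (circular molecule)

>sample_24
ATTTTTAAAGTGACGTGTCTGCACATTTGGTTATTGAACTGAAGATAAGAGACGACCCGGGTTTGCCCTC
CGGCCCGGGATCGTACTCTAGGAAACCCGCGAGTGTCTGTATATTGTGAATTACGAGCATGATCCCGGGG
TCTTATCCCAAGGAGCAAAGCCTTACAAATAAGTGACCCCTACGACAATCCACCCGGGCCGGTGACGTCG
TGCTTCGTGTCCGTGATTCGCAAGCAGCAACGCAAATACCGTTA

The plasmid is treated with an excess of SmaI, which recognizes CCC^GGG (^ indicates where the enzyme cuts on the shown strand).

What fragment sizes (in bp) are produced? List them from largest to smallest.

117, 60, 59, 18 bp

SmaI sites (CCCGGG) start at positions 56, 74, 134, 193.
SmaI cuts after base 3 of each site, so after positions 58, 76, 136, 195.
Circular molecule, 4 cuts → 4 fragments:
  59–76 → 18 bp
  77–136 → 60 bp
  137–195 → 59 bp
  196–254 then 1–58 → 59 + 58 = 117 bp
Sorted largest to smallest: 117, 60, 59, 18 bp.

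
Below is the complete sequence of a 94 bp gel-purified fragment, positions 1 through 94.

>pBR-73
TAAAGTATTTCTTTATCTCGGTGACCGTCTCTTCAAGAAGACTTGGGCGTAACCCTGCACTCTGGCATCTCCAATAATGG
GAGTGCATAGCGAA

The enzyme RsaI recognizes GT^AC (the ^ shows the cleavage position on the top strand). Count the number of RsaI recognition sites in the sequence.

No occurrence of GTAC is present in the sequence.
RsaI does not cut: 0 sites.

0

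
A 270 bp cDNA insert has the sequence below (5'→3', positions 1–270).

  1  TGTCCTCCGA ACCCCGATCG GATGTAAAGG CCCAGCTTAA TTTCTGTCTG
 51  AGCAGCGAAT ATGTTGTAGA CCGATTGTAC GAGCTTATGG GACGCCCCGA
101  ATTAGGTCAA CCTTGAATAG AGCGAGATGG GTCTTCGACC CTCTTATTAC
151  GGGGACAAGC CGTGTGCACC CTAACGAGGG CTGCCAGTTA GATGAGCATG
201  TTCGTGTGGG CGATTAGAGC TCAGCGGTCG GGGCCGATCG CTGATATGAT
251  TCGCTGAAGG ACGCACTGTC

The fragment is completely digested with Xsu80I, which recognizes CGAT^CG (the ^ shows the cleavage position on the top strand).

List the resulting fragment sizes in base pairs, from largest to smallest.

Xsu80I sites (CGATCG) start at positions 15, 235.
Xsu80I cuts after base 4 of each site, so after positions 18, 238.
Linear molecule, 2 cuts → 3 fragments:
  1–18 → 18 bp
  19–238 → 220 bp
  239–270 → 32 bp
Sorted largest to smallest: 220, 32, 18 bp.

220, 32, 18 bp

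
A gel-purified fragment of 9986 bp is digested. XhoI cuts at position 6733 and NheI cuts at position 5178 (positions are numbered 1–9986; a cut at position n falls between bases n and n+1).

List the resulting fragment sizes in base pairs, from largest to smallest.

5178, 3253, 1555 bp

Combined cut positions (sorted): 5178, 6733.
Linear molecule, 2 cuts → 3 fragments:
  5178 − 0 = 5178 bp
  6733 − 5178 = 1555 bp
  9986 − 6733 = 3253 bp
Sorted largest to smallest: 5178, 3253, 1555 bp.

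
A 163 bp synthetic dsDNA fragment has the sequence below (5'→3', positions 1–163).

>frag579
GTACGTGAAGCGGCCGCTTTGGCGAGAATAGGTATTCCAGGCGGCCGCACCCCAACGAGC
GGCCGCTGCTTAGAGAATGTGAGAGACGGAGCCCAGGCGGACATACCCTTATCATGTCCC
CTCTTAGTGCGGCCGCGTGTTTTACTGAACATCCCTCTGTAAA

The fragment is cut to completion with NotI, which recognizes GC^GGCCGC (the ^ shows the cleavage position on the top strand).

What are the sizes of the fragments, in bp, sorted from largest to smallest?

NotI sites (GCGGCCGC) start at positions 10, 41, 59, 129.
NotI cuts after base 2 of each site, so after positions 11, 42, 60, 130.
Linear molecule, 4 cuts → 5 fragments:
  1–11 → 11 bp
  12–42 → 31 bp
  43–60 → 18 bp
  61–130 → 70 bp
  131–163 → 33 bp
Sorted largest to smallest: 70, 33, 31, 18, 11 bp.

70, 33, 31, 18, 11 bp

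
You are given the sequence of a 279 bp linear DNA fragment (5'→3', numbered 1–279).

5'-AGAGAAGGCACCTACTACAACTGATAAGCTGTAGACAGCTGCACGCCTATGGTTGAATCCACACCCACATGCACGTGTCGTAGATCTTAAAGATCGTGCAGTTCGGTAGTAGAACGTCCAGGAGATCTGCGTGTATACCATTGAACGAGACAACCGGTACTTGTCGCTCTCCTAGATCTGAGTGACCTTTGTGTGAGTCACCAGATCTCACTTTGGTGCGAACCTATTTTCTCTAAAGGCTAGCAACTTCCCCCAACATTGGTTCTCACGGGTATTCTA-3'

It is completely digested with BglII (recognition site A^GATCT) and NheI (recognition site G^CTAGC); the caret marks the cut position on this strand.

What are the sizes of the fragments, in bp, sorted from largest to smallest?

BglII sites (AGATCT) start at positions 82, 123, 174, 203.
BglII cuts after the first base of each site, so after positions 82, 123, 174, 203.
The NheI site (GCTAGC) starts at position 239.
NheI cuts after the first base of each site, so after position 239.
Combined cut positions: 82, 123, 174, 203, 239.
Linear molecule, 5 cuts → 6 fragments:
  1–82 → 82 bp
  83–123 → 41 bp
  124–174 → 51 bp
  175–203 → 29 bp
  204–239 → 36 bp
  240–279 → 40 bp
Sorted largest to smallest: 82, 51, 41, 40, 36, 29 bp.

82, 51, 41, 40, 36, 29 bp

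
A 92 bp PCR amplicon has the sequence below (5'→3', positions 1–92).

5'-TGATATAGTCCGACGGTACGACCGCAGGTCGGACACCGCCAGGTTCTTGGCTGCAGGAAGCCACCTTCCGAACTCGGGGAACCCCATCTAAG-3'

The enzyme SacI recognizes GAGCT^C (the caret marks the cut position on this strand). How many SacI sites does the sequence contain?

No occurrence of GAGCTC is present in the sequence.
SacI does not cut: 0 sites.

0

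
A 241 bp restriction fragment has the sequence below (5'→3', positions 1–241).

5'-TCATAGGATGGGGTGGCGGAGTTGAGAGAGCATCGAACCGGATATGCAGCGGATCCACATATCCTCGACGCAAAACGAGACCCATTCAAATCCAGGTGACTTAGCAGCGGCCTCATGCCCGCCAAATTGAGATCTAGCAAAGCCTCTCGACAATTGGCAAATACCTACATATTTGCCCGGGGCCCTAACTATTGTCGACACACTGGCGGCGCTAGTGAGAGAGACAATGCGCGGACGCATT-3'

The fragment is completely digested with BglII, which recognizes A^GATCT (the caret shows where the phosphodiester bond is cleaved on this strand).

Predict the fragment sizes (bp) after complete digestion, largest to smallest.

130, 111 bp

The BglII site (AGATCT) starts at position 130.
BglII cuts after the first base of each site, so after position 130.
Linear molecule, 1 cut → 2 fragments:
  1–130 → 130 bp
  131–241 → 111 bp
Sorted largest to smallest: 130, 111 bp.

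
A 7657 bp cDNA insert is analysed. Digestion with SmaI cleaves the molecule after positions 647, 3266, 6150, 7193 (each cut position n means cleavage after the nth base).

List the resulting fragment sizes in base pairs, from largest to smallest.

Linear molecule, 4 cuts → 5 fragments:
  647 − 0 = 647 bp
  3266 − 647 = 2619 bp
  6150 − 3266 = 2884 bp
  7193 − 6150 = 1043 bp
  7657 − 7193 = 464 bp
Sorted largest to smallest: 2884, 2619, 1043, 647, 464 bp.

2884, 2619, 1043, 647, 464 bp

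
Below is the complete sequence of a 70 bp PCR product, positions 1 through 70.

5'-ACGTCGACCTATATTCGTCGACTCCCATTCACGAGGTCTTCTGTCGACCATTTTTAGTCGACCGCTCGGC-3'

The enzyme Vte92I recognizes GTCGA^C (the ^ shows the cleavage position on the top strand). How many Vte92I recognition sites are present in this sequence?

4

GTCGAC occurs starting at positions 3, 17, 43, 57.
Vte92I cuts at 4 sites.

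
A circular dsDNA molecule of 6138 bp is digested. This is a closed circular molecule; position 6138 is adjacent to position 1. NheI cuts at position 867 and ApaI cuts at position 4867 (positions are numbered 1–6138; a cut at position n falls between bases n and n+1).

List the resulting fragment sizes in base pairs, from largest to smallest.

Combined cut positions (sorted): 867, 4867.
Circular molecule, 2 cuts → 2 fragments:
  4867 − 867 = 4000 bp
  wrap: 6138 − 4867 + 867 = 2138 bp
Sorted largest to smallest: 4000, 2138 bp.

4000, 2138 bp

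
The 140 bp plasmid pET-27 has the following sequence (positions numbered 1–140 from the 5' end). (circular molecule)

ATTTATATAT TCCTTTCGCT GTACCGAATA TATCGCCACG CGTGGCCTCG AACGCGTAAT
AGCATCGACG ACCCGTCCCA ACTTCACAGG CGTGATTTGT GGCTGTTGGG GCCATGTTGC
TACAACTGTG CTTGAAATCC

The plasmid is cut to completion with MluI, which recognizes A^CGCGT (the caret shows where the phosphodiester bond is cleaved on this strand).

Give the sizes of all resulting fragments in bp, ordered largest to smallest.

MluI sites (ACGCGT) start at positions 38, 52.
MluI cuts after the first base of each site, so after positions 38, 52.
Circular molecule, 2 cuts → 2 fragments:
  39–52 → 14 bp
  53–140 then 1–38 → 88 + 38 = 126 bp
Sorted largest to smallest: 126, 14 bp.

126, 14 bp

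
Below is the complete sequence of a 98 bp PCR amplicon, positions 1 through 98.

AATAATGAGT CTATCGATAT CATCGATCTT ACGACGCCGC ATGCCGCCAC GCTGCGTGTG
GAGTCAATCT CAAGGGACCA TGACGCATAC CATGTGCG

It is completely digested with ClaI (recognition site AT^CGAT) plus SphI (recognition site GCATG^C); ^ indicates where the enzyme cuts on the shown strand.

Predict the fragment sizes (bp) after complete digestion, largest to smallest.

55, 20, 14, 9 bp

ClaI sites (ATCGAT) start at positions 13, 22.
ClaI cuts after base 2 of each site, so after positions 14, 23.
The SphI site (GCATGC) starts at position 39.
SphI cuts after base 5 of each site (before the last base), so after position 43.
Combined cut positions: 14, 23, 43.
Linear molecule, 3 cuts → 4 fragments:
  1–14 → 14 bp
  15–23 → 9 bp
  24–43 → 20 bp
  44–98 → 55 bp
Sorted largest to smallest: 55, 20, 14, 9 bp.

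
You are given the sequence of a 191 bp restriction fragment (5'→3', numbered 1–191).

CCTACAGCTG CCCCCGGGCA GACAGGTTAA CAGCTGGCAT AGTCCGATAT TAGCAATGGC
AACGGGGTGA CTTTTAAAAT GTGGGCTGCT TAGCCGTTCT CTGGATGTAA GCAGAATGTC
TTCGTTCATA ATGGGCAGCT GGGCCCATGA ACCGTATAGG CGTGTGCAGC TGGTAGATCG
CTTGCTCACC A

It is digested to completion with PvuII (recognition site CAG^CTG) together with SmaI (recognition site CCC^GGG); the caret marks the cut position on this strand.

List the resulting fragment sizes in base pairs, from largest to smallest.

PvuII sites (CAGCTG) start at positions 5, 31, 136, 167.
PvuII cuts after base 3 of each site, so after positions 7, 33, 138, 169.
The SmaI site (CCCGGG) starts at position 13.
SmaI cuts after base 3 of each site, so after position 15.
Combined cut positions: 7, 15, 33, 138, 169.
Linear molecule, 5 cuts → 6 fragments:
  1–7 → 7 bp
  8–15 → 8 bp
  16–33 → 18 bp
  34–138 → 105 bp
  139–169 → 31 bp
  170–191 → 22 bp
Sorted largest to smallest: 105, 31, 22, 18, 8, 7 bp.

105, 31, 22, 18, 8, 7 bp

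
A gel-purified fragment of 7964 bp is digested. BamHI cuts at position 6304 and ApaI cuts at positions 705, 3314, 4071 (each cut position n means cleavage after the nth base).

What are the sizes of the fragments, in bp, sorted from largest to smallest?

Combined cut positions (sorted): 705, 3314, 4071, 6304.
Linear molecule, 4 cuts → 5 fragments:
  705 − 0 = 705 bp
  3314 − 705 = 2609 bp
  4071 − 3314 = 757 bp
  6304 − 4071 = 2233 bp
  7964 − 6304 = 1660 bp
Sorted largest to smallest: 2609, 2233, 1660, 757, 705 bp.

2609, 2233, 1660, 757, 705 bp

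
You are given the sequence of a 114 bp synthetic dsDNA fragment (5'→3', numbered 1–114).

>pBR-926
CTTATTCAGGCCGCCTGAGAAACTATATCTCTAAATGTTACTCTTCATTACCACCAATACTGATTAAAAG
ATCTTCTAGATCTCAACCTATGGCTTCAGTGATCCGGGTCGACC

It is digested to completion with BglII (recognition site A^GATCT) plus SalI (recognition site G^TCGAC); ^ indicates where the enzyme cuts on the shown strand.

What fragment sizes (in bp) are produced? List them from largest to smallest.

BglII sites (AGATCT) start at positions 69, 78.
BglII cuts after the first base of each site, so after positions 69, 78.
The SalI site (GTCGAC) starts at position 108.
SalI cuts after the first base of each site, so after position 108.
Combined cut positions: 69, 78, 108.
Linear molecule, 3 cuts → 4 fragments:
  1–69 → 69 bp
  70–78 → 9 bp
  79–108 → 30 bp
  109–114 → 6 bp
Sorted largest to smallest: 69, 30, 9, 6 bp.

69, 30, 9, 6 bp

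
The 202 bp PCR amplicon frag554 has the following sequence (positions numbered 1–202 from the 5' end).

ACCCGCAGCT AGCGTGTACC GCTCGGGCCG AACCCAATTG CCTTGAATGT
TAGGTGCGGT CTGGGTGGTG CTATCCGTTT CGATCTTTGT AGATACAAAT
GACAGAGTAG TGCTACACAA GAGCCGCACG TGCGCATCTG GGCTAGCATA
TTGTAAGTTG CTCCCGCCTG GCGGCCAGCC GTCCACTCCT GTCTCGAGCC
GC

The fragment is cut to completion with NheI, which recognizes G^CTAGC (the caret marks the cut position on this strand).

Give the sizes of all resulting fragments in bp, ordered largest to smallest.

134, 60, 8 bp

NheI sites (GCTAGC) start at positions 8, 142.
NheI cuts after the first base of each site, so after positions 8, 142.
Linear molecule, 2 cuts → 3 fragments:
  1–8 → 8 bp
  9–142 → 134 bp
  143–202 → 60 bp
Sorted largest to smallest: 134, 60, 8 bp.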